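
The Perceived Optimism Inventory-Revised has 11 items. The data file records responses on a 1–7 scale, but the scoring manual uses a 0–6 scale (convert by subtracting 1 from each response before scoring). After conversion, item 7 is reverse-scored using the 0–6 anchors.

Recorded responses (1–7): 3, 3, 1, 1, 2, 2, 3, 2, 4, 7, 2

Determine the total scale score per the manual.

21

Convert to 0–6: 2, 2, 0, 0, 1, 1, 2, 1, 3, 6, 1
Reverse-coded (on a 0–6 scale, reversed = 6 − raw):
  item 7: 6 − 2 = 4
Scored: 2, 2, 0, 0, 1, 1, 4, 1, 3, 6, 1
Total = 21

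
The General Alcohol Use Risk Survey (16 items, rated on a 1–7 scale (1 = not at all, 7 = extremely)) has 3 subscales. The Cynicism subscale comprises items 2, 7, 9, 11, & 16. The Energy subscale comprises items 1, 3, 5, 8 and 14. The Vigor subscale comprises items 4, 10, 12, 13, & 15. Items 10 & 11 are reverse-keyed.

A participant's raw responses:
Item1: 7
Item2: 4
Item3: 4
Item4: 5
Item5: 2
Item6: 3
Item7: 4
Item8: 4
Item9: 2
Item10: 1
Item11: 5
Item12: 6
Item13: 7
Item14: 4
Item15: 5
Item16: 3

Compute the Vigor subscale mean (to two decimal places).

6.00

Vigor items: 4, 10, 12, 13, 15.
Of these, item 10 is reverse-keyed; reversed = (1+7) − raw = 8 − raw.
  item 4: 5
  item 10: 8 − 1 = 7
  item 12: 6
  item 13: 7
  item 15: 5
Sum = 5 + 7 + 6 + 7 + 5 = 30
Mean = 30 / 5 = 6.00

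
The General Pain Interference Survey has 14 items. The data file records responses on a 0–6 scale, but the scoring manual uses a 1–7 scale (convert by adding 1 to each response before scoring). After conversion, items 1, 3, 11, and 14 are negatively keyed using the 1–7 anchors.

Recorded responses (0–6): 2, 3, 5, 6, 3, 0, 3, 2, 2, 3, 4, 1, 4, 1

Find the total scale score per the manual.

Convert to 1–7: 3, 4, 6, 7, 4, 1, 4, 3, 3, 4, 5, 2, 5, 2
Reverse-coded (reverse-coded value = 8 − response):
  item 1: 8 − 3 = 5
  item 3: 8 − 6 = 2
  item 11: 8 − 5 = 3
  item 14: 8 − 2 = 6
Scored: 5, 4, 2, 7, 4, 1, 4, 3, 3, 4, 3, 2, 5, 6
Total = 53

53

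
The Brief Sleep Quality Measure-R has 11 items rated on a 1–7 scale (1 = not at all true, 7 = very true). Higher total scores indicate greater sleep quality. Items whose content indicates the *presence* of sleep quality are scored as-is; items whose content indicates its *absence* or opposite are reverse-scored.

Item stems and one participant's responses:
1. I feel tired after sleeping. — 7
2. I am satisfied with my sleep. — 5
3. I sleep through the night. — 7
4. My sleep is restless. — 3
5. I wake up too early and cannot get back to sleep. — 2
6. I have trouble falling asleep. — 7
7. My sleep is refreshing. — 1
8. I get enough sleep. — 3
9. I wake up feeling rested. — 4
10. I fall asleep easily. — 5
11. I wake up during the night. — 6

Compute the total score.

Items 1, 4, 5, 6, 11 describe the absence/opposite of sleep quality → reverse-score.
reversed = (1+7) − raw = 8 − raw.
  item 1: 8 − 7 = 1
  item 2: 5
  item 3: 7
  item 4: 8 − 3 = 5
  item 5: 8 − 2 = 6
  item 6: 8 − 7 = 1
  item 7: 1
  item 8: 3
  item 9: 4
  item 10: 5
  item 11: 8 − 6 = 2
Total = 1 + 5 + 7 + 5 + 6 + 1 + 1 + 3 + 4 + 5 + 2 = 40

40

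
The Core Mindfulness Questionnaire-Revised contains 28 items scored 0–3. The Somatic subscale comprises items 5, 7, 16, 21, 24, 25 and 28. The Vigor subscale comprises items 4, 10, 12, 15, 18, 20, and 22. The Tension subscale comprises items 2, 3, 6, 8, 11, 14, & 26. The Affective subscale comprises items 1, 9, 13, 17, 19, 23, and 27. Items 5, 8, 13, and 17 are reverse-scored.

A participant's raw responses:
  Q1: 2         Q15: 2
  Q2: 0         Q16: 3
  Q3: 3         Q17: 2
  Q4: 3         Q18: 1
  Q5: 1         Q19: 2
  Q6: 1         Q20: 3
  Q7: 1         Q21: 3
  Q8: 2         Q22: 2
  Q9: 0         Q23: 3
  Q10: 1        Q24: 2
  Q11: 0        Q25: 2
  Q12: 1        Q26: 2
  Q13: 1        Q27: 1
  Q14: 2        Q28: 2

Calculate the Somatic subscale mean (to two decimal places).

Somatic items: 5, 7, 16, 21, 24, 25, 28.
Of these, item 5 is reverse-scored; on a 0–3 scale, reversed = 3 − raw.
  item 5: 3 − 1 = 2
  item 7: 1
  item 16: 3
  item 21: 3
  item 24: 2
  item 25: 2
  item 28: 2
Sum = 2 + 1 + 3 + 3 + 2 + 2 + 2 = 15
Mean = 15 / 7 = 2.14

2.14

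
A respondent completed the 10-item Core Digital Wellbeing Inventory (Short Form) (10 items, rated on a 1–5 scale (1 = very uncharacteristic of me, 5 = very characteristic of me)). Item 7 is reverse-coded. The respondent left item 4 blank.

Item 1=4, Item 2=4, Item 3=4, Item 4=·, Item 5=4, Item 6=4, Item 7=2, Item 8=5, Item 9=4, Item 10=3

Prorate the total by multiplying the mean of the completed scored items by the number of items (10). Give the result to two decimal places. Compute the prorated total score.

Reverse-coded (reverse-coded value = 6 − response):
  item 7: 6 − 2 = 4
Completed scored items (9 of 10): 4, 4, 4, 4, 4, 4, 5, 4, 3; sum = 36.
Person mean = 36 / 9 ≈ 4.0000
Prorated total = (36 / 9) × 10 = 40.00 (to 2 dp)

40.00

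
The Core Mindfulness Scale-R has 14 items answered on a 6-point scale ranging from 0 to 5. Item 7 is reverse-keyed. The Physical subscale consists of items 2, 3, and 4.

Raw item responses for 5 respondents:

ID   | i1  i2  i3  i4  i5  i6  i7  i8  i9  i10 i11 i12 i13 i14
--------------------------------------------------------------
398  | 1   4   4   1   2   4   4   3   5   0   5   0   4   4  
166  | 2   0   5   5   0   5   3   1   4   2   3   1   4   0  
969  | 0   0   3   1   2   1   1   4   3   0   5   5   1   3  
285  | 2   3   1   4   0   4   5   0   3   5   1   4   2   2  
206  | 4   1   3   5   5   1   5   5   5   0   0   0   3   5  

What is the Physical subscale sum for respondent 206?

9

Respondent 206 raw: 4, 1, 3, 5, 5, 1, 5, 5, 5, 0, 0, 0, 3, 5.
Physical items: 2, 3, 4.
Reverse-coded (reversed = (0+5) − raw = 5 − raw):
  item 2: 1
  item 3: 3
  item 4: 5
Sum = 1 + 3 + 5 = 9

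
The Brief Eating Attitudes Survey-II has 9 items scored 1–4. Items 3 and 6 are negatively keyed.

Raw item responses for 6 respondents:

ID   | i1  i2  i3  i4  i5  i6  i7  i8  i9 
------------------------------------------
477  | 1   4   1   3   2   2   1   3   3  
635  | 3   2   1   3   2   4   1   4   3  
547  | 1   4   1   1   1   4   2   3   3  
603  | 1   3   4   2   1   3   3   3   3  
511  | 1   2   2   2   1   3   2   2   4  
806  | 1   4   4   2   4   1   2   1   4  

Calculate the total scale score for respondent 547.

20

Respondent 547 raw: 1, 4, 1, 1, 1, 4, 2, 3, 3.
Reverse-coded (reverse-coded value = 5 − response):
  item 1: 1
  item 2: 4
  item 3: 5 − 1 = 4
  item 4: 1
  item 5: 1
  item 6: 5 − 4 = 1
  item 7: 2
  item 8: 3
  item 9: 3
Sum = 1 + 4 + 4 + 1 + 1 + 1 + 2 + 3 + 3 = 20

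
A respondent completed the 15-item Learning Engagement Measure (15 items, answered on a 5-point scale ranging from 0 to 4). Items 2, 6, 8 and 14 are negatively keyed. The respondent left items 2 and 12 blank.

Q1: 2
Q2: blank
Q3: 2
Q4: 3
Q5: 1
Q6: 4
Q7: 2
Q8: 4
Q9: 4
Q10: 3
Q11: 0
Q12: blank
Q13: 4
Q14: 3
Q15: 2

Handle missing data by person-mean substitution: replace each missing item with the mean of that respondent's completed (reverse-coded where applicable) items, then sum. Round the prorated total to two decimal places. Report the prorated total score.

27.69

Reverse-coded (reversed = (0+4) − raw = 4 − raw):
  item 6: 4 − 4 = 0
  item 8: 4 − 4 = 0
  item 14: 4 − 3 = 1
Completed scored items (13 of 15): 2, 2, 3, 1, 0, 2, 0, 4, 3, 0, 4, 1, 2; sum = 24.
Person mean = 24 / 13 ≈ 1.8462
Prorated total = (24 / 13) × 15 = 27.69 (to 2 dp)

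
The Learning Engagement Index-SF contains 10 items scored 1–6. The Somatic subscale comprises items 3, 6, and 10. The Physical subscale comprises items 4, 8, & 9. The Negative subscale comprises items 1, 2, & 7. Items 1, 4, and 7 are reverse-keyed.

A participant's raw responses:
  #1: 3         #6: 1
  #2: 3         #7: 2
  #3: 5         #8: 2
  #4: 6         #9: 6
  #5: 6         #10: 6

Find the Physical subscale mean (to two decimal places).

Physical items: 4, 8, 9.
Of these, item 4 is reverse-keyed; reversed = (1+6) − raw = 7 − raw.
  item 4: 7 − 6 = 1
  item 8: 2
  item 9: 6
Sum = 1 + 2 + 6 = 9
Mean = 9 / 3 = 3.00

3.00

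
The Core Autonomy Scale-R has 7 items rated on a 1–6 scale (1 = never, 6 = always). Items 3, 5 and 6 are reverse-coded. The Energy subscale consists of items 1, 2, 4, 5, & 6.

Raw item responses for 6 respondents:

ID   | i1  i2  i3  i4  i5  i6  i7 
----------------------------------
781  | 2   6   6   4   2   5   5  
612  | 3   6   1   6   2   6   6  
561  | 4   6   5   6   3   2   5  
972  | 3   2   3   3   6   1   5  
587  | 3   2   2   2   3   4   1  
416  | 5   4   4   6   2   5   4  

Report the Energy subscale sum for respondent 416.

22

Respondent 416 raw: 5, 4, 4, 6, 2, 5, 4.
Energy items: 1, 2, 4, 5, 6.
Reverse-coded (reverse-coded value = 7 − response):
  item 1: 5
  item 2: 4
  item 4: 6
  item 5: 7 − 2 = 5
  item 6: 7 − 5 = 2
Sum = 5 + 4 + 6 + 5 + 2 = 22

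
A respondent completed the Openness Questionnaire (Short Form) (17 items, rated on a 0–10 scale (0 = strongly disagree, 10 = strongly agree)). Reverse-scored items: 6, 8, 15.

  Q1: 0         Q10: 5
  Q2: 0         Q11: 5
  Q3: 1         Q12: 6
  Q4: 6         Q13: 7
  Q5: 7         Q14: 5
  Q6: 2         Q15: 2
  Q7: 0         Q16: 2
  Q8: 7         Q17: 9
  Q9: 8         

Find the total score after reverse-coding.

80

Reversing items 6, 8 and 15 with 10 − raw:
Total = 0 + 0 + 1 + 6 + 7 + (10−2) + 0 + (10−7) + 8 + 5 + 5 + 6 + 7 + 5 + (10−2) + 2 + 9
      = 0 + 0 + 1 + 6 + 7 + 8 + 0 + 3 + 8 + 5 + 5 + 6 + 7 + 5 + 8 + 2 + 9 = 80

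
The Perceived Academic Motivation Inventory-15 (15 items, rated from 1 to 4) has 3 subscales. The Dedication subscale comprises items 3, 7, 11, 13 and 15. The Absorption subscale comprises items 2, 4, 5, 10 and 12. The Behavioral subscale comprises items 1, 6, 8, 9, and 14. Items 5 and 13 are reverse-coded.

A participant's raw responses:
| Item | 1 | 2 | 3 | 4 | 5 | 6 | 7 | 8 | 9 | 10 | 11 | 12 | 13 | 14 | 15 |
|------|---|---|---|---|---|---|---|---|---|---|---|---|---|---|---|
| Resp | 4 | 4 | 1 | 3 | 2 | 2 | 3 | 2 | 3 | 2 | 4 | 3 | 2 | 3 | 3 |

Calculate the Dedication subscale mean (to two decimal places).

2.80

Dedication items: 3, 7, 11, 13, 15.
Of these, item 13 is reverse-coded; reversed = (1+4) − raw = 5 − raw.
  item 3: 1
  item 7: 3
  item 11: 4
  item 13: 5 − 2 = 3
  item 15: 3
Sum = 1 + 3 + 4 + 3 + 3 = 14
Mean = 14 / 5 = 2.80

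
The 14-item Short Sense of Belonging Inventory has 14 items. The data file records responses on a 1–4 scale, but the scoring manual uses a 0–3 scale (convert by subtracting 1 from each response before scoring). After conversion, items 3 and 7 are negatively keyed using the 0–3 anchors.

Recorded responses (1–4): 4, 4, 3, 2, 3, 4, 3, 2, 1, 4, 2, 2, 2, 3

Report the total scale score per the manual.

23

Convert to 0–3: 3, 3, 2, 1, 2, 3, 2, 1, 0, 3, 1, 1, 1, 2
Reverse-coded (reverse-coded value = 3 − response):
  item 3: 3 − 2 = 1
  item 7: 3 − 2 = 1
Scored: 3, 3, 1, 1, 2, 3, 1, 1, 0, 3, 1, 1, 1, 2
Total = 23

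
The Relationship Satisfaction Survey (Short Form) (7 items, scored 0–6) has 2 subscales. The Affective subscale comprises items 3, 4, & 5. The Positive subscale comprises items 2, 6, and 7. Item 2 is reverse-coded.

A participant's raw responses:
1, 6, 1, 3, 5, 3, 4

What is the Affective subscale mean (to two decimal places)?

Affective items: 3, 4, 5.
  item 3: 1
  item 4: 3
  item 5: 5
Sum = 1 + 3 + 5 = 9
Mean = 9 / 3 = 3.00

3.00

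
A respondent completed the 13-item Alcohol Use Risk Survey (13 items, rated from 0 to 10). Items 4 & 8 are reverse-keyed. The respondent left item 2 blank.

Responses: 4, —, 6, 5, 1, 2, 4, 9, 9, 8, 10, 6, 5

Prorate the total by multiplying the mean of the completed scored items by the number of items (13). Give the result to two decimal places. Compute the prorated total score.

66.08

Reverse-coded (on a 0–10 scale, reversed = 10 − raw):
  item 4: 10 − 5 = 5
  item 8: 10 − 9 = 1
Completed scored items (12 of 13): 4, 6, 5, 1, 2, 4, 1, 9, 8, 10, 6, 5; sum = 61.
Person mean = 61 / 12 ≈ 5.0833
Prorated total = (61 / 12) × 13 = 66.08 (to 2 dp)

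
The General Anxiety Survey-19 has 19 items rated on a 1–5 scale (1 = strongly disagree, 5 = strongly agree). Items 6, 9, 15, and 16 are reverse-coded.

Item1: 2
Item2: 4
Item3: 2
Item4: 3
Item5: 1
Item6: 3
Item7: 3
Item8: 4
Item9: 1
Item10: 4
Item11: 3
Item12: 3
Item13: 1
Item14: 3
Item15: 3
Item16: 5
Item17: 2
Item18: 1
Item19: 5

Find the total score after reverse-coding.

53

Raw sum = 53. Reverse-coded items: 6, 9, 15, 16; their raw sum = 12.
Each reversal replaces raw with 6 − raw, changing the total by 6 − 2·raw per item.
Total = 53 + 4·6 − 2·12 = 53 + 24 − 24 = 53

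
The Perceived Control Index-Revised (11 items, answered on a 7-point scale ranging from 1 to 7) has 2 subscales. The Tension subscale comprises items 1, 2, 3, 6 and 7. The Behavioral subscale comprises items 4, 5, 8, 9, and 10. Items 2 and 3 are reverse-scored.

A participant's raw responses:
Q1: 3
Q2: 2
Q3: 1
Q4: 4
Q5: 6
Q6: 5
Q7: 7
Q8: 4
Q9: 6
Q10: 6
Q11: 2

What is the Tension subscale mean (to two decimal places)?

5.60

Tension items: 1, 2, 3, 6, 7.
Of these, items 2 & 3 are reverse-scored; on a 1–7 scale, reversed = 8 − raw.
  item 1: 3
  item 2: 8 − 2 = 6
  item 3: 8 − 1 = 7
  item 6: 5
  item 7: 7
Sum = 3 + 6 + 7 + 5 + 7 = 28
Mean = 28 / 5 = 5.60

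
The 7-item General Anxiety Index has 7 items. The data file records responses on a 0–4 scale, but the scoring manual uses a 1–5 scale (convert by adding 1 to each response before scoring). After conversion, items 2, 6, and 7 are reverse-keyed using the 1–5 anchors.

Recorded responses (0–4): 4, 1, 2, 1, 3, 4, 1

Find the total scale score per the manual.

23

Convert to 1–5: 5, 2, 3, 2, 4, 5, 2
Reverse-coded (reversed = (1+5) − raw = 6 − raw):
  item 2: 6 − 2 = 4
  item 6: 6 − 5 = 1
  item 7: 6 − 2 = 4
Scored: 5, 4, 3, 2, 4, 1, 4
Total = 23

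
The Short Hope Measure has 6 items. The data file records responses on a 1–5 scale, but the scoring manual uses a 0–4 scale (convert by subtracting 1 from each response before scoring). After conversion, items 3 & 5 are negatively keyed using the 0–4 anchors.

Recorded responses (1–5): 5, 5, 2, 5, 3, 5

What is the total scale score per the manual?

21

Convert to 0–4: 4, 4, 1, 4, 2, 4
Reverse-coded (reverse-coded value = 4 − response):
  item 3: 4 − 1 = 3
  item 5: 4 − 2 = 2
Scored: 4, 4, 3, 4, 2, 4
Total = 21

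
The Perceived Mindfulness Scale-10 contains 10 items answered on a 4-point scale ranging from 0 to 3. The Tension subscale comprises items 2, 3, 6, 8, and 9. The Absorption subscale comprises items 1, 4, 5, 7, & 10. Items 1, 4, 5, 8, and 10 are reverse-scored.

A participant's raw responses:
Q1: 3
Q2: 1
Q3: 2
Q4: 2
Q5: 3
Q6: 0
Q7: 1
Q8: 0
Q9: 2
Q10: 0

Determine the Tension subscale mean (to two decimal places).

1.60

Tension items: 2, 3, 6, 8, 9.
Of these, item 8 is reverse-scored; reversed = (0+3) − raw = 3 − raw.
  item 2: 1
  item 3: 2
  item 6: 0
  item 8: 3 − 0 = 3
  item 9: 2
Sum = 1 + 2 + 0 + 3 + 2 = 8
Mean = 8 / 5 = 1.60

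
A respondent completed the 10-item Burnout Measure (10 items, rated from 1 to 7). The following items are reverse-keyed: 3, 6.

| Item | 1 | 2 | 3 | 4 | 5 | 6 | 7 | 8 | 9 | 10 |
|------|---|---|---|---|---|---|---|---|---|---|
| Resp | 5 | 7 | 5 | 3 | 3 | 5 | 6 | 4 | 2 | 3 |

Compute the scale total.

Reversing items 3 and 6 with 8 − raw:
Total = 5 + 7 + (8−5) + 3 + 3 + (8−5) + 6 + 4 + 2 + 3
      = 5 + 7 + 3 + 3 + 3 + 3 + 6 + 4 + 2 + 3 = 39

39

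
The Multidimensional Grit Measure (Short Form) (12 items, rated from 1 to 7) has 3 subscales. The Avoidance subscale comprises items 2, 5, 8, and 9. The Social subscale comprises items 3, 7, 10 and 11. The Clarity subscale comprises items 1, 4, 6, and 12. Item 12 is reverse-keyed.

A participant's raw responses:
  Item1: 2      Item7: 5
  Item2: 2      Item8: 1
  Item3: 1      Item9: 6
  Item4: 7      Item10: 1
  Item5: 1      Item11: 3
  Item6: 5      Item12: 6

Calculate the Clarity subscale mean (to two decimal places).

Clarity items: 1, 4, 6, 12.
Of these, item 12 is reverse-keyed; reversed = (1+7) − raw = 8 − raw.
  item 1: 2
  item 4: 7
  item 6: 5
  item 12: 8 − 6 = 2
Sum = 2 + 7 + 5 + 2 = 16
Mean = 16 / 4 = 4.00

4.00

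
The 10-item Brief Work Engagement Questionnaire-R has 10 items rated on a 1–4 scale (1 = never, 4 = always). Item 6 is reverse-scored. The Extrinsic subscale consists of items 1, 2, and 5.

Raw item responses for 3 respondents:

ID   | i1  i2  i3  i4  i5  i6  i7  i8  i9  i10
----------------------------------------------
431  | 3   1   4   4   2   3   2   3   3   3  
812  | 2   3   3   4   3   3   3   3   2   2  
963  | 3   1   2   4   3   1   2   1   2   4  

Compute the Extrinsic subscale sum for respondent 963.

7

Respondent 963 raw: 3, 1, 2, 4, 3, 1, 2, 1, 2, 4.
Extrinsic items: 1, 2, 5.
Reverse-coded (on a 1–4 scale, reversed = 5 − raw):
  item 1: 3
  item 2: 1
  item 5: 3
Sum = 3 + 1 + 3 = 7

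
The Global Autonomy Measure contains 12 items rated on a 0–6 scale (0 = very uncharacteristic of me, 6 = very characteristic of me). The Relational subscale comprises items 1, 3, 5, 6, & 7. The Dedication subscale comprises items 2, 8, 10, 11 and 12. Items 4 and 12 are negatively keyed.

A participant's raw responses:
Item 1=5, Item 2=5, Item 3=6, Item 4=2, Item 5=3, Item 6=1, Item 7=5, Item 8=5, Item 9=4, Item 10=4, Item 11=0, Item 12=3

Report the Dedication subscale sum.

17

Dedication items: 2, 8, 10, 11, 12.
Of these, item 12 is negatively keyed; on a 0–6 scale, reversed = 6 − raw.
  item 2: 5
  item 8: 5
  item 10: 4
  item 11: 0
  item 12: 6 − 3 = 3
Sum = 5 + 5 + 4 + 0 + 3 = 17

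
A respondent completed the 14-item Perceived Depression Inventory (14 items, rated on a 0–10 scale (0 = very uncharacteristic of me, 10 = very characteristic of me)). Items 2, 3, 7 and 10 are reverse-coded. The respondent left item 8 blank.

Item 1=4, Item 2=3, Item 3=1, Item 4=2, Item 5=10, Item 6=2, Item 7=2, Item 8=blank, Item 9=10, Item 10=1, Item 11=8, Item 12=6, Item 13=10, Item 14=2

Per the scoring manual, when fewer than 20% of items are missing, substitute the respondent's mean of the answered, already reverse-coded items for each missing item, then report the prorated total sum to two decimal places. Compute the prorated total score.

Reverse-coded (reversed = (0+10) − raw = 10 − raw):
  item 2: 10 − 3 = 7
  item 3: 10 − 1 = 9
  item 7: 10 − 2 = 8
  item 10: 10 − 1 = 9
Completed scored items (13 of 14): 4, 7, 9, 2, 10, 2, 8, 10, 9, 8, 6, 10, 2; sum = 87.
Person mean = 87 / 13 ≈ 6.6923
Prorated total = (87 / 13) × 14 = 93.69 (to 2 dp)

93.69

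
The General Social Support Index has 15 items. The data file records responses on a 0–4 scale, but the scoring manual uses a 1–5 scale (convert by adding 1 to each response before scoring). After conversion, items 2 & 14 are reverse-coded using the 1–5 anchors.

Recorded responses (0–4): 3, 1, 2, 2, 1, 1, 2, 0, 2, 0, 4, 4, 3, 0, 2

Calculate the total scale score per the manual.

Convert to 1–5: 4, 2, 3, 3, 2, 2, 3, 1, 3, 1, 5, 5, 4, 1, 3
Reverse-coded (reverse-coded value = 6 − response):
  item 2: 6 − 2 = 4
  item 14: 6 − 1 = 5
Scored: 4, 4, 3, 3, 2, 2, 3, 1, 3, 1, 5, 5, 4, 5, 3
Total = 48

48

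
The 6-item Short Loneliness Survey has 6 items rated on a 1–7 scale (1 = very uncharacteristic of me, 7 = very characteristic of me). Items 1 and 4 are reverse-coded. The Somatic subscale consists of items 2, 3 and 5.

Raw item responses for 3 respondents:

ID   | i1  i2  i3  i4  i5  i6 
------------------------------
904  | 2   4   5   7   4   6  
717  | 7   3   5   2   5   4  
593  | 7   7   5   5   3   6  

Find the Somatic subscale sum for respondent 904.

Respondent 904 raw: 2, 4, 5, 7, 4, 6.
Somatic items: 2, 3, 5.
Reverse-coded (reversed = (1+7) − raw = 8 − raw):
  item 2: 4
  item 3: 5
  item 5: 4
Sum = 4 + 5 + 4 = 13

13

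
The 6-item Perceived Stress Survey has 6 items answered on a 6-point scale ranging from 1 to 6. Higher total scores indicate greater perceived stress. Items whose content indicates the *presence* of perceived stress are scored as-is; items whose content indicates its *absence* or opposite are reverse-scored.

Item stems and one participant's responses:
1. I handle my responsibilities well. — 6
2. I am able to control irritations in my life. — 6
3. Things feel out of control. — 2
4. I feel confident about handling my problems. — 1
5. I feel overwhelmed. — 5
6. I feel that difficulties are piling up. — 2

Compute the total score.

Items 1, 2, 4 describe the absence/opposite of perceived stress → reverse-score.
reversed = (1+6) − raw = 7 − raw.
  item 1: 7 − 6 = 1
  item 2: 7 − 6 = 1
  item 3: 2
  item 4: 7 − 1 = 6
  item 5: 5
  item 6: 2
Total = 1 + 1 + 2 + 6 + 5 + 2 = 17

17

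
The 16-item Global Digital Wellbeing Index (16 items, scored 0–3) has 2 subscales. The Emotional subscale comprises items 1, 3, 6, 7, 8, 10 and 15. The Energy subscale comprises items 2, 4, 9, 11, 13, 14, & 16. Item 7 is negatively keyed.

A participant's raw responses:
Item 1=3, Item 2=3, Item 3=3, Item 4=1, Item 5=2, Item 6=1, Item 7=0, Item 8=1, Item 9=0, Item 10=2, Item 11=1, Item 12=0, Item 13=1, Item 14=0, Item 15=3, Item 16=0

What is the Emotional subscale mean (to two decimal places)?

Emotional items: 1, 3, 6, 7, 8, 10, 15.
Of these, item 7 is negatively keyed; on a 0–3 scale, reversed = 3 − raw.
  item 1: 3
  item 3: 3
  item 6: 1
  item 7: 3 − 0 = 3
  item 8: 1
  item 10: 2
  item 15: 3
Sum = 3 + 3 + 1 + 3 + 1 + 2 + 3 = 16
Mean = 16 / 7 = 2.29

2.29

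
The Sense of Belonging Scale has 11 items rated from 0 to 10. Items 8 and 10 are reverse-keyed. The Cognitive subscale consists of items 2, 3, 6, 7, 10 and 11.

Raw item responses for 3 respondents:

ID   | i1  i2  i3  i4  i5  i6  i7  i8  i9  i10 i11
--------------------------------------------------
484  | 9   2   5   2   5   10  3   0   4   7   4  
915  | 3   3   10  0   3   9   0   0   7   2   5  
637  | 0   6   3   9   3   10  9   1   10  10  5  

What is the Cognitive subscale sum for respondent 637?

Respondent 637 raw: 0, 6, 3, 9, 3, 10, 9, 1, 10, 10, 5.
Cognitive items: 2, 3, 6, 7, 10, 11.
Reverse-coded (reversed = (0+10) − raw = 10 − raw):
  item 2: 6
  item 3: 3
  item 6: 10
  item 7: 9
  item 10: 10 − 10 = 0
  item 11: 5
Sum = 6 + 3 + 10 + 9 + 0 + 5 = 33

33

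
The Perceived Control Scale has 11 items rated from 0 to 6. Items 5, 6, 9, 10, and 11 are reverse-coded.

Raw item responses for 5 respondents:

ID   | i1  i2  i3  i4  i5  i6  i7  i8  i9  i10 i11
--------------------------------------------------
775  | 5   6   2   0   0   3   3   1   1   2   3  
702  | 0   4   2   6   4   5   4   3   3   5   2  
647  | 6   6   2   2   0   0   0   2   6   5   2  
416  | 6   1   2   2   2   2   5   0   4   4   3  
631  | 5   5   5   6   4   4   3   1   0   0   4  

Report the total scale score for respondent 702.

30

Respondent 702 raw: 0, 4, 2, 6, 4, 5, 4, 3, 3, 5, 2.
Reverse-coded (on a 0–6 scale, reversed = 6 − raw):
  item 1: 0
  item 2: 4
  item 3: 2
  item 4: 6
  item 5: 6 − 4 = 2
  item 6: 6 − 5 = 1
  item 7: 4
  item 8: 3
  item 9: 6 − 3 = 3
  item 10: 6 − 5 = 1
  item 11: 6 − 2 = 4
Sum = 0 + 4 + 2 + 6 + 2 + 1 + 4 + 3 + 3 + 1 + 4 = 30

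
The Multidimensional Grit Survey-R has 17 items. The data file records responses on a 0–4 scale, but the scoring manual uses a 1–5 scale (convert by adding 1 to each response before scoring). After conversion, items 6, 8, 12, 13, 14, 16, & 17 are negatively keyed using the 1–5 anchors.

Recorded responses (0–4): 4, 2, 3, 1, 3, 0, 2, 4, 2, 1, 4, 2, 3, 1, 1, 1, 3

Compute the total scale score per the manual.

54

Convert to 1–5: 5, 3, 4, 2, 4, 1, 3, 5, 3, 2, 5, 3, 4, 2, 2, 2, 4
Reverse-coded (reversed = (1+5) − raw = 6 − raw):
  item 6: 6 − 1 = 5
  item 8: 6 − 5 = 1
  item 12: 6 − 3 = 3
  item 13: 6 − 4 = 2
  item 14: 6 − 2 = 4
  item 16: 6 − 2 = 4
  item 17: 6 − 4 = 2
Scored: 5, 3, 4, 2, 4, 5, 3, 1, 3, 2, 5, 3, 2, 4, 2, 4, 2
Total = 54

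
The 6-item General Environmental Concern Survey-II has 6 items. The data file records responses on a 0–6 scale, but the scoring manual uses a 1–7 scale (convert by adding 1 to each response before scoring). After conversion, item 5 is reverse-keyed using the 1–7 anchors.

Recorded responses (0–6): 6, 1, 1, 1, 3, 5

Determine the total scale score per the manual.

Convert to 1–7: 7, 2, 2, 2, 4, 6
Reverse-coded (on a 1–7 scale, reversed = 8 − raw):
  item 5: 8 − 4 = 4
Scored: 7, 2, 2, 2, 4, 6
Total = 23

23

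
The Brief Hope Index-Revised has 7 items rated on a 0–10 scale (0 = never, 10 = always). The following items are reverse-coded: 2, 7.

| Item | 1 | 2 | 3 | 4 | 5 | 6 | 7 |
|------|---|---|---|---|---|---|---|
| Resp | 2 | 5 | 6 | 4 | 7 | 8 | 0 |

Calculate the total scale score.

Reverse-coded items use 10 − raw:
  item 2: 10 − 5 = 5
  item 7: 10 − 0 = 10
Scored responses: 2, 5, 6, 4, 7, 8, 10
Total = 2 + 5 + 6 + 4 + 7 + 8 + 10 = 42

42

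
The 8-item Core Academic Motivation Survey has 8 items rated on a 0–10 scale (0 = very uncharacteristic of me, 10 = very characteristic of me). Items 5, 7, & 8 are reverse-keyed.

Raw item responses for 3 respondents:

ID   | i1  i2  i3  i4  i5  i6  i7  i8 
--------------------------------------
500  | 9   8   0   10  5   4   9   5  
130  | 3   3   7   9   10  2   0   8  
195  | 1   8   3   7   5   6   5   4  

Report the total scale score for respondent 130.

36

Respondent 130 raw: 3, 3, 7, 9, 10, 2, 0, 8.
Reverse-coded (reversed = (0+10) − raw = 10 − raw):
  item 1: 3
  item 2: 3
  item 3: 7
  item 4: 9
  item 5: 10 − 10 = 0
  item 6: 2
  item 7: 10 − 0 = 10
  item 8: 10 − 8 = 2
Sum = 3 + 3 + 7 + 9 + 0 + 2 + 10 + 2 = 36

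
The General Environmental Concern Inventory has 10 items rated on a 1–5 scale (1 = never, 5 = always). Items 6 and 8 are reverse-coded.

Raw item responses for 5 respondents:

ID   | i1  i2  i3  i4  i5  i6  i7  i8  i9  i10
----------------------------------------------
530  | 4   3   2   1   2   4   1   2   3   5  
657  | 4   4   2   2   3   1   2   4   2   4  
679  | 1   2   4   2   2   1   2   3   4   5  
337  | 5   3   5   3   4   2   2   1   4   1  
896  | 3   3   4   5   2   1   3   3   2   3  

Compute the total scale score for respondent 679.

Respondent 679 raw: 1, 2, 4, 2, 2, 1, 2, 3, 4, 5.
Reverse-coded (reversed = (1+5) − raw = 6 − raw):
  item 1: 1
  item 2: 2
  item 3: 4
  item 4: 2
  item 5: 2
  item 6: 6 − 1 = 5
  item 7: 2
  item 8: 6 − 3 = 3
  item 9: 4
  item 10: 5
Sum = 1 + 2 + 4 + 2 + 2 + 5 + 2 + 3 + 4 + 5 = 30

30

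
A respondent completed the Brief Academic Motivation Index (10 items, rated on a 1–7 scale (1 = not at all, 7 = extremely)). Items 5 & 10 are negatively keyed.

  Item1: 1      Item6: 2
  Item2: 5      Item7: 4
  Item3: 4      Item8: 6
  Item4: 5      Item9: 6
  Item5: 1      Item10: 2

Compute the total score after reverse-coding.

Apply reverse scoring (reversed = (1+7) − raw = 8 − raw):
  item 5: 8 − 1 = 7
  item 10: 8 − 2 = 6
Scored items: 1, 5, 4, 5, 7, 2, 4, 6, 6, 6
Total = 1 + 5 + 4 + 5 + 7 + 2 + 4 + 6 + 6 + 6 = 46

46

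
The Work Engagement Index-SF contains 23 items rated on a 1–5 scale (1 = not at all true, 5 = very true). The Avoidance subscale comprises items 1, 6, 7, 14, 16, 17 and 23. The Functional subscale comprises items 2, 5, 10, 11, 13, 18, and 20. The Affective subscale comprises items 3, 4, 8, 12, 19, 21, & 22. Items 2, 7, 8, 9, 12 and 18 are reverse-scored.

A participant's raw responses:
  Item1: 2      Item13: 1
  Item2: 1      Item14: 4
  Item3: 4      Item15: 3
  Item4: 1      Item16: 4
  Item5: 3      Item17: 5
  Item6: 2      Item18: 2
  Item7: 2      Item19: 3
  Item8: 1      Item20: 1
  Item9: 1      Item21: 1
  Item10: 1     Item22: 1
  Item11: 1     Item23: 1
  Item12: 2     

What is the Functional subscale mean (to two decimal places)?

Functional items: 2, 5, 10, 11, 13, 18, 20.
Of these, items 2 and 18 are reverse-scored; reversed = (1+5) − raw = 6 − raw.
  item 2: 6 − 1 = 5
  item 5: 3
  item 10: 1
  item 11: 1
  item 13: 1
  item 18: 6 − 2 = 4
  item 20: 1
Sum = 5 + 3 + 1 + 1 + 1 + 4 + 1 = 16
Mean = 16 / 7 = 2.29

2.29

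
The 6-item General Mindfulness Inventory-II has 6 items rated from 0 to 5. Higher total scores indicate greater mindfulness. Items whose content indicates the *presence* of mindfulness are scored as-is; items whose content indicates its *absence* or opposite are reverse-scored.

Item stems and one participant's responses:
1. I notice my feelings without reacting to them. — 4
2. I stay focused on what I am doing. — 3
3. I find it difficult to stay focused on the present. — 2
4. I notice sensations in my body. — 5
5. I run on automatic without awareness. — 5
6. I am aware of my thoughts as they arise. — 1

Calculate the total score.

Items 3, 5 describe the absence/opposite of mindfulness → reverse-score.
on a 0–5 scale, reversed = 5 − raw.
  item 1: 4
  item 2: 3
  item 3: 5 − 2 = 3
  item 4: 5
  item 5: 5 − 5 = 0
  item 6: 1
Total = 4 + 3 + 3 + 5 + 0 + 1 = 16

16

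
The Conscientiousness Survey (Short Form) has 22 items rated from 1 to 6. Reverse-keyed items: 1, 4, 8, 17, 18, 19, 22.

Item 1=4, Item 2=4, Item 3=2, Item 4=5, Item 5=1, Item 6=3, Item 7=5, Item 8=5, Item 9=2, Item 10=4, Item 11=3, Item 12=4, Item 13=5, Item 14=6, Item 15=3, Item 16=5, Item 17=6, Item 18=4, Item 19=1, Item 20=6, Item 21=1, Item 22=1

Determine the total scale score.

77

Apply reverse scoring (on a 1–6 scale, reversed = 7 − raw):
  item 1: 7 − 4 = 3
  item 4: 7 − 5 = 2
  item 8: 7 − 5 = 2
  item 17: 7 − 6 = 1
  item 18: 7 − 4 = 3
  item 19: 7 − 1 = 6
  item 22: 7 − 1 = 6
After reverse-coding: 3, 4, 2, 2, 1, 3, 5, 2, 2, 4, 3, 4, 5, 6, 3, 5, 1, 3, 6, 6, 1, 6
Total = 3 + 4 + 2 + 2 + 1 + 3 + 5 + 2 + 2 + 4 + 3 + 4 + 5 + 6 + 3 + 5 + 1 + 3 + 6 + 6 + 1 + 6 = 77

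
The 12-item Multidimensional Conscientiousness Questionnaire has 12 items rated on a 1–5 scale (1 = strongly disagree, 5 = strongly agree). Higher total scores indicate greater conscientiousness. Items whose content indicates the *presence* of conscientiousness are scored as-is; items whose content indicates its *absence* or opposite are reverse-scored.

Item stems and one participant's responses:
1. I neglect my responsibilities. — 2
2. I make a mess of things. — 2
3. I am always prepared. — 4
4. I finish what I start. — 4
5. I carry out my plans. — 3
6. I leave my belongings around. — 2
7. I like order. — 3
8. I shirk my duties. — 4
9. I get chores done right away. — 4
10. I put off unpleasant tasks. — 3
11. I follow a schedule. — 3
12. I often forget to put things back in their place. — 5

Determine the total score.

39

Items 1, 2, 6, 8, 10, 12 describe the absence/opposite of conscientiousness → reverse-score.
reversed = (1+5) − raw = 6 − raw.
  item 1: 6 − 2 = 4
  item 2: 6 − 2 = 4
  item 3: 4
  item 4: 4
  item 5: 3
  item 6: 6 − 2 = 4
  item 7: 3
  item 8: 6 − 4 = 2
  item 9: 4
  item 10: 6 − 3 = 3
  item 11: 3
  item 12: 6 − 5 = 1
Total = 4 + 4 + 4 + 4 + 3 + 4 + 3 + 2 + 4 + 3 + 3 + 1 = 39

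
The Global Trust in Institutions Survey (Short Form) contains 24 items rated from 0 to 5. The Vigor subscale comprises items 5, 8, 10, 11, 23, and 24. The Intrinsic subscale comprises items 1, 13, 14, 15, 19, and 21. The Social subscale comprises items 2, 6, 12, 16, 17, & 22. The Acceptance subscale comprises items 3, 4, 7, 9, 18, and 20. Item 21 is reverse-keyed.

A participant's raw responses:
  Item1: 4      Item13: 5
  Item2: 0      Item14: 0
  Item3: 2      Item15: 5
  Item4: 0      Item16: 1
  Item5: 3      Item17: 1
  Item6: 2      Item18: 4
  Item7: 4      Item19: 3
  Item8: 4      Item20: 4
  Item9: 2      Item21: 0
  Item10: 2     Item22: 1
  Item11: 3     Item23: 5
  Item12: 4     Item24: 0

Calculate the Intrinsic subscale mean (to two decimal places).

Intrinsic items: 1, 13, 14, 15, 19, 21.
Of these, item 21 is reverse-keyed; reversed = (0+5) − raw = 5 − raw.
  item 1: 4
  item 13: 5
  item 14: 0
  item 15: 5
  item 19: 3
  item 21: 5 − 0 = 5
Sum = 4 + 5 + 0 + 5 + 3 + 5 = 22
Mean = 22 / 6 = 3.67

3.67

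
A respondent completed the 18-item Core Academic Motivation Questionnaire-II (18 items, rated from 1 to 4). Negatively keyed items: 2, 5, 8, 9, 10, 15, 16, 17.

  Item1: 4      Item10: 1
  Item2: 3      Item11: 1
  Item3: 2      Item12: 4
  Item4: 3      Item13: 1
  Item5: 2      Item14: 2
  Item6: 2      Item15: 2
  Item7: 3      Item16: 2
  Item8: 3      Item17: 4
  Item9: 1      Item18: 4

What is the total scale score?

Apply reverse scoring (reverse-coded value = 5 − response):
  item 2: 5 − 3 = 2
  item 5: 5 − 2 = 3
  item 8: 5 − 3 = 2
  item 9: 5 − 1 = 4
  item 10: 5 − 1 = 4
  item 15: 5 − 2 = 3
  item 16: 5 − 2 = 3
  item 17: 5 − 4 = 1
Scored items: 4, 2, 2, 3, 3, 2, 3, 2, 4, 4, 1, 4, 1, 2, 3, 3, 1, 4
Total = 4 + 2 + 2 + 3 + 3 + 2 + 3 + 2 + 4 + 4 + 1 + 4 + 1 + 2 + 3 + 3 + 1 + 4 = 48

48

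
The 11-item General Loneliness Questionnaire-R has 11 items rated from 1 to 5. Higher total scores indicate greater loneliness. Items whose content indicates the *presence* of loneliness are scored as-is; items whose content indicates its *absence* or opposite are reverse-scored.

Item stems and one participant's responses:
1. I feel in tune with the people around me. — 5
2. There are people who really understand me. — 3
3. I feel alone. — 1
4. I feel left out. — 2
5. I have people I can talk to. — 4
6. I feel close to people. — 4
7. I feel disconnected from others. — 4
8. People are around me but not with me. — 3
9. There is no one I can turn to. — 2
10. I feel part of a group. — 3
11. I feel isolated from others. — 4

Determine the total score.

27

Items 1, 2, 5, 6, 10 describe the absence/opposite of loneliness → reverse-score.
reversed = (1+5) − raw = 6 − raw.
  item 1: 6 − 5 = 1
  item 2: 6 − 3 = 3
  item 3: 1
  item 4: 2
  item 5: 6 − 4 = 2
  item 6: 6 − 4 = 2
  item 7: 4
  item 8: 3
  item 9: 2
  item 10: 6 − 3 = 3
  item 11: 4
Total = 1 + 3 + 1 + 2 + 2 + 2 + 4 + 3 + 2 + 3 + 4 = 27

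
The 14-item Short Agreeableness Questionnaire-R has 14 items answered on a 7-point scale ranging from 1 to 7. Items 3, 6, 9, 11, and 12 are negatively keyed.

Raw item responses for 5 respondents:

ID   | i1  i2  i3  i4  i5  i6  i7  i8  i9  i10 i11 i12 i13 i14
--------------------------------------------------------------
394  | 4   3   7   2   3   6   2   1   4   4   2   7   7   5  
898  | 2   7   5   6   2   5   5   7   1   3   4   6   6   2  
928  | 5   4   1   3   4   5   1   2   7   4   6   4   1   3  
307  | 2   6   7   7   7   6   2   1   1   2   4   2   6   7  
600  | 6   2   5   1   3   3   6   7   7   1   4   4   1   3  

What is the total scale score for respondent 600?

47

Respondent 600 raw: 6, 2, 5, 1, 3, 3, 6, 7, 7, 1, 4, 4, 1, 3.
Reverse-coded (reversed = (1+7) − raw = 8 − raw):
  item 1: 6
  item 2: 2
  item 3: 8 − 5 = 3
  item 4: 1
  item 5: 3
  item 6: 8 − 3 = 5
  item 7: 6
  item 8: 7
  item 9: 8 − 7 = 1
  item 10: 1
  item 11: 8 − 4 = 4
  item 12: 8 − 4 = 4
  item 13: 1
  item 14: 3
Sum = 6 + 2 + 3 + 1 + 3 + 5 + 6 + 7 + 1 + 1 + 4 + 4 + 1 + 3 = 47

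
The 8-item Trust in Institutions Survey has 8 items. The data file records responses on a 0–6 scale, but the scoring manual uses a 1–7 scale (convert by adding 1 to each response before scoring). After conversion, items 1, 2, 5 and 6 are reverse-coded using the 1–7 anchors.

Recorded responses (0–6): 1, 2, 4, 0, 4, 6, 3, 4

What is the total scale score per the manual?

30

Convert to 1–7: 2, 3, 5, 1, 5, 7, 4, 5
Reverse-coded (reversed = (1+7) − raw = 8 − raw):
  item 1: 8 − 2 = 6
  item 2: 8 − 3 = 5
  item 5: 8 − 5 = 3
  item 6: 8 − 7 = 1
Scored: 6, 5, 5, 1, 3, 1, 4, 5
Total = 30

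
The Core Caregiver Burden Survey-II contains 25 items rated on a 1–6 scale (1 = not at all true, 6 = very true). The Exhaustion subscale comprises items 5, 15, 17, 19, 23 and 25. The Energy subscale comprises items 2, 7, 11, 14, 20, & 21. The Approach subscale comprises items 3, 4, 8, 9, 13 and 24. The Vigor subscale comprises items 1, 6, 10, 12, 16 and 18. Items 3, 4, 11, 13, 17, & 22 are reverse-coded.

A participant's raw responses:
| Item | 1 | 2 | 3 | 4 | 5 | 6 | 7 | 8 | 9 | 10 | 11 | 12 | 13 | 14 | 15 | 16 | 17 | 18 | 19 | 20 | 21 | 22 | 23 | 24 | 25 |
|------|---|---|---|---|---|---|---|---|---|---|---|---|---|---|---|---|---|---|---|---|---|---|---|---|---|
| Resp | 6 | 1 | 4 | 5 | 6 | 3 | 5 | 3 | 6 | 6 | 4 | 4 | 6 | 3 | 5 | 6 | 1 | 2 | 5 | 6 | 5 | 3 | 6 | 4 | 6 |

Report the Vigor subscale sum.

27

Vigor items: 1, 6, 10, 12, 16, 18.
  item 1: 6
  item 6: 3
  item 10: 6
  item 12: 4
  item 16: 6
  item 18: 2
Sum = 6 + 3 + 6 + 4 + 6 + 2 = 27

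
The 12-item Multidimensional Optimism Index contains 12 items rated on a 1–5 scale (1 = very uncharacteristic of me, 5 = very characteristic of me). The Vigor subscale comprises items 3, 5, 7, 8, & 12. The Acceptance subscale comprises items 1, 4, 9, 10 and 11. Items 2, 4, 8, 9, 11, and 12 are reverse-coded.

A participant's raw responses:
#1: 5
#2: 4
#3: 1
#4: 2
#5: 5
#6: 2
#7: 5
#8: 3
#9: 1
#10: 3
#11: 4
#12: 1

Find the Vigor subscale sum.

19

Vigor items: 3, 5, 7, 8, 12.
Of these, items 8 and 12 are reverse-coded; reversed = (1+5) − raw = 6 − raw.
  item 3: 1
  item 5: 5
  item 7: 5
  item 8: 6 − 3 = 3
  item 12: 6 − 1 = 5
Sum = 1 + 5 + 5 + 3 + 5 = 19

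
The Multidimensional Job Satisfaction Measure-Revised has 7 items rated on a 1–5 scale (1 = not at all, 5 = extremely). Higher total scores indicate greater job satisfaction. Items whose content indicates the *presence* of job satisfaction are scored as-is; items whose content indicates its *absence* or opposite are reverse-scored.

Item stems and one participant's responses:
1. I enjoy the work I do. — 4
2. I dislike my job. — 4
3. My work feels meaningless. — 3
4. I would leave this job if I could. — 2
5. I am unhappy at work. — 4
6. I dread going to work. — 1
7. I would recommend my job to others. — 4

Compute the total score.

24

Items 2, 3, 4, 5, 6 describe the absence/opposite of job satisfaction → reverse-score.
reversed = (1+5) − raw = 6 − raw.
  item 1: 4
  item 2: 6 − 4 = 2
  item 3: 6 − 3 = 3
  item 4: 6 − 2 = 4
  item 5: 6 − 4 = 2
  item 6: 6 − 1 = 5
  item 7: 4
Total = 4 + 2 + 3 + 4 + 2 + 5 + 4 = 24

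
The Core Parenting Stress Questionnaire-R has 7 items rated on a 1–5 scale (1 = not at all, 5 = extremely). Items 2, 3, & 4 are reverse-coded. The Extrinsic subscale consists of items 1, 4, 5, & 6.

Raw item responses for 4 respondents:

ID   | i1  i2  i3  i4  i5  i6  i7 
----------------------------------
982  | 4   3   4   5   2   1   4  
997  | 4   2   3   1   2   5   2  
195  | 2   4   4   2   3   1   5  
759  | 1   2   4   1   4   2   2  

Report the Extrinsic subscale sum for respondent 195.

10

Respondent 195 raw: 2, 4, 4, 2, 3, 1, 5.
Extrinsic items: 1, 4, 5, 6.
Reverse-coded (reversed = (1+5) − raw = 6 − raw):
  item 1: 2
  item 4: 6 − 2 = 4
  item 5: 3
  item 6: 1
Sum = 2 + 4 + 3 + 1 = 10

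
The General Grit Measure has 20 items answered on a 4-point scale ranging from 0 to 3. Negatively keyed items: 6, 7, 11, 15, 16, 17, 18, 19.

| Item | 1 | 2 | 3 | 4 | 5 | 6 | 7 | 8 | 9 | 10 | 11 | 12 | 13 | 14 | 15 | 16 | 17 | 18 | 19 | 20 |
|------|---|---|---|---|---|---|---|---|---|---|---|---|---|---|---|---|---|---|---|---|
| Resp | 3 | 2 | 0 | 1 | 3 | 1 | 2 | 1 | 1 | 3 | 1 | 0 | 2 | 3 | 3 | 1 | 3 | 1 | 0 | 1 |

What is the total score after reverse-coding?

Reversing items 6, 7, 11, 15, 16, 17, 18 and 19 with 3 − raw:
Total = 3 + 2 + 0 + 1 + 3 + (3−1) + (3−2) + 1 + 1 + 3 + (3−1) + 0 + 2 + 3 + (3−3) + (3−1) + (3−3) + (3−1) + (3−0) + 1
      = 3 + 2 + 0 + 1 + 3 + 2 + 1 + 1 + 1 + 3 + 2 + 0 + 2 + 3 + 0 + 2 + 0 + 2 + 3 + 1 = 32

32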